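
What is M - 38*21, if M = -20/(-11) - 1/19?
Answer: -166413/209 ≈ -796.23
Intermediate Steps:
M = 369/209 (M = -20*(-1/11) - 1*1/19 = 20/11 - 1/19 = 369/209 ≈ 1.7656)
M - 38*21 = 369/209 - 38*21 = 369/209 - 798 = -166413/209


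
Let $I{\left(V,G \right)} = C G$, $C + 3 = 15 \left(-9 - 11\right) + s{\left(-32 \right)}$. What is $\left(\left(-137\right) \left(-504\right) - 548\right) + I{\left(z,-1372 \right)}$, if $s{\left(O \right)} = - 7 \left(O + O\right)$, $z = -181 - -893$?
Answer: $-130440$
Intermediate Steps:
$z = 712$ ($z = -181 + 893 = 712$)
$s{\left(O \right)} = - 14 O$ ($s{\left(O \right)} = - 7 \cdot 2 O = - 14 O$)
$C = 145$ ($C = -3 + \left(15 \left(-9 - 11\right) - -448\right) = -3 + \left(15 \left(-20\right) + 448\right) = -3 + \left(-300 + 448\right) = -3 + 148 = 145$)
$I{\left(V,G \right)} = 145 G$
$\left(\left(-137\right) \left(-504\right) - 548\right) + I{\left(z,-1372 \right)} = \left(\left(-137\right) \left(-504\right) - 548\right) + 145 \left(-1372\right) = \left(69048 - 548\right) - 198940 = 68500 - 198940 = -130440$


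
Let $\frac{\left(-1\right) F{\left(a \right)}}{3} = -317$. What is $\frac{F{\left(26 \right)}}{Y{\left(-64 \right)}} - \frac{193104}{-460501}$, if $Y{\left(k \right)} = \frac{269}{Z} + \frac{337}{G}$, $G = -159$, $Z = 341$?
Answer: $- \frac{23730544755585}{33223305146} \approx -714.27$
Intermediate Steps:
$F{\left(a \right)} = 951$ ($F{\left(a \right)} = \left(-3\right) \left(-317\right) = 951$)
$Y{\left(k \right)} = - \frac{72146}{54219}$ ($Y{\left(k \right)} = \frac{269}{341} + \frac{337}{-159} = 269 \cdot \frac{1}{341} + 337 \left(- \frac{1}{159}\right) = \frac{269}{341} - \frac{337}{159} = - \frac{72146}{54219}$)
$\frac{F{\left(26 \right)}}{Y{\left(-64 \right)}} - \frac{193104}{-460501} = \frac{951}{- \frac{72146}{54219}} - \frac{193104}{-460501} = 951 \left(- \frac{54219}{72146}\right) - - \frac{193104}{460501} = - \frac{51562269}{72146} + \frac{193104}{460501} = - \frac{23730544755585}{33223305146}$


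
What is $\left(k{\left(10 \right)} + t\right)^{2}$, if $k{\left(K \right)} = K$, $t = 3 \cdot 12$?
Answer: $2116$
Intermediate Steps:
$t = 36$
$\left(k{\left(10 \right)} + t\right)^{2} = \left(10 + 36\right)^{2} = 46^{2} = 2116$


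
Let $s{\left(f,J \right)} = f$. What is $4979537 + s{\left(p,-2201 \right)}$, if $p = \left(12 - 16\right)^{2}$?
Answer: $4979553$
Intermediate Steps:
$p = 16$ ($p = \left(-4\right)^{2} = 16$)
$4979537 + s{\left(p,-2201 \right)} = 4979537 + 16 = 4979553$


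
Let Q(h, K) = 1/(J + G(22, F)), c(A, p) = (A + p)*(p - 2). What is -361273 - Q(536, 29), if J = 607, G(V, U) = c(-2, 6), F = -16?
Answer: -225073080/623 ≈ -3.6127e+5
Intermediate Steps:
c(A, p) = (-2 + p)*(A + p) (c(A, p) = (A + p)*(-2 + p) = (-2 + p)*(A + p))
G(V, U) = 16 (G(V, U) = 6² - 2*(-2) - 2*6 - 2*6 = 36 + 4 - 12 - 12 = 16)
Q(h, K) = 1/623 (Q(h, K) = 1/(607 + 16) = 1/623)
-361273 - Q(536, 29) = -361273 - 1*1/623 = -361273 - 1/623 = -225073080/623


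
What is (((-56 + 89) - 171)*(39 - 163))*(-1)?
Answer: -17112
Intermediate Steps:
(((-56 + 89) - 171)*(39 - 163))*(-1) = ((33 - 171)*(-124))*(-1) = -138*(-124)*(-1) = 17112*(-1) = -17112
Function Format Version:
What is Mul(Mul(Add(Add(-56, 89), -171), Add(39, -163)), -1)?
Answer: -17112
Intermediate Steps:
Mul(Mul(Add(Add(-56, 89), -171), Add(39, -163)), -1) = Mul(Mul(Add(33, -171), -124), -1) = Mul(Mul(-138, -124), -1) = Mul(17112, -1) = -17112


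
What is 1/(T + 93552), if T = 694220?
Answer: 1/787772 ≈ 1.2694e-6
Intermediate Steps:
1/(T + 93552) = 1/(694220 + 93552) = 1/787772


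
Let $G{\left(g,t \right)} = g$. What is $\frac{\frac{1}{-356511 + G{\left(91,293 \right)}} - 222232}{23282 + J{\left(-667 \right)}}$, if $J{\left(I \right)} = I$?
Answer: $- \frac{79207929441}{8060438300} \approx -9.8268$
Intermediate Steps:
$\frac{\frac{1}{-356511 + G{\left(91,293 \right)}} - 222232}{23282 + J{\left(-667 \right)}} = \frac{\frac{1}{-356511 + 91} - 222232}{23282 - 667} = \frac{\frac{1}{-356420} - 222232}{22615} = \left(- \frac{1}{356420} - 222232\right) \frac{1}{22615} = \left(- \frac{79207929441}{356420}\right) \frac{1}{22615} = - \frac{79207929441}{8060438300}$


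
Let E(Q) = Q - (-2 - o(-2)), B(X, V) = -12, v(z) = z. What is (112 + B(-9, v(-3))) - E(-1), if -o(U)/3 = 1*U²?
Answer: 111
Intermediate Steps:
o(U) = -3*U²
E(Q) = -10 + Q (E(Q) = Q - (-2 - (-3)*(-2)²) = Q - (-2 - (-3)*4) = Q - (-2 - 1*(-12)) = Q - (-2 + 12) = Q - 1*10 = Q - 10 = -10 + Q)
(112 + B(-9, v(-3))) - E(-1) = (112 - 12) - (-10 - 1) = 100 - 1*(-11) = 100 + 11 = 111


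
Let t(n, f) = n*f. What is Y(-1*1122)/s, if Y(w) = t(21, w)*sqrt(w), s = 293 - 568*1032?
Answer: 23562*I*sqrt(1122)/585883 ≈ 1.3471*I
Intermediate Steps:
s = -585883 (s = 293 - 586176 = -585883)
t(n, f) = f*n
Y(w) = 21*w**(3/2) (Y(w) = (w*21)*sqrt(w) = (21*w)*sqrt(w) = 21*w**(3/2))
Y(-1*1122)/s = (21*(-1*1122)**(3/2))/(-585883) = (21*(-1122)**(3/2))*(-1/585883) = (21*(-1122*I*sqrt(1122)))*(-1/585883) = -23562*I*sqrt(1122)*(-1/585883) = 23562*I*sqrt(1122)/585883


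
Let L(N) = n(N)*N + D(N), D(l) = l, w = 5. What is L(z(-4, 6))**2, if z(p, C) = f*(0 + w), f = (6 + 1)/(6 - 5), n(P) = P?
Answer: 1587600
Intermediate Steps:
f = 7 (f = 7/1 = 7*1 = 7)
z(p, C) = 35 (z(p, C) = 7*(0 + 5) = 7*5 = 35)
L(N) = N + N**2 (L(N) = N*N + N = N**2 + N = N + N**2)
L(z(-4, 6))**2 = (35*(1 + 35))**2 = (35*36)**2 = 1260**2 = 1587600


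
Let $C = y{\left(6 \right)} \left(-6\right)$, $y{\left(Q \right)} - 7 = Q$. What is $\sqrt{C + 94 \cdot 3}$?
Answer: $2 \sqrt{51} \approx 14.283$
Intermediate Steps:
$y{\left(Q \right)} = 7 + Q$
$C = -78$ ($C = \left(7 + 6\right) \left(-6\right) = 13 \left(-6\right) = -78$)
$\sqrt{C + 94 \cdot 3} = \sqrt{-78 + 94 \cdot 3} = \sqrt{-78 + 282} = \sqrt{204} = 2 \sqrt{51}$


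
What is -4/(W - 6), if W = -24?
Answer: 2/15 ≈ 0.13333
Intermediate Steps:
-4/(W - 6) = -4/(-24 - 6) = -4/(-30) = -4*(-1/30) = 2/15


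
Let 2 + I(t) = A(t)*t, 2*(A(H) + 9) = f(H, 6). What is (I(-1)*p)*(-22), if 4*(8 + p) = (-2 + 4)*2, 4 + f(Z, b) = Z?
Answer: 1463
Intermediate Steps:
f(Z, b) = -4 + Z
A(H) = -11 + H/2 (A(H) = -9 + (-4 + H)/2 = -9 + (-2 + H/2) = -11 + H/2)
p = -7 (p = -8 + ((-2 + 4)*2)/4 = -8 + (2*2)/4 = -8 + (¼)*4 = -8 + 1 = -7)
I(t) = -2 + t*(-11 + t/2) (I(t) = -2 + (-11 + t/2)*t = -2 + t*(-11 + t/2))
(I(-1)*p)*(-22) = ((-2 + (½)*(-1)*(-22 - 1))*(-7))*(-22) = ((-2 + (½)*(-1)*(-23))*(-7))*(-22) = ((-2 + 23/2)*(-7))*(-22) = ((19/2)*(-7))*(-22) = -133/2*(-22) = 1463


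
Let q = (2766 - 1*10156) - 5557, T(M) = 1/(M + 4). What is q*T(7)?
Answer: -1177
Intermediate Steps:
T(M) = 1/(4 + M)
q = -12947 (q = (2766 - 10156) - 5557 = -7390 - 5557 = -12947)
q*T(7) = -12947/(4 + 7) = -12947/11 = -12947*1/11 = -1177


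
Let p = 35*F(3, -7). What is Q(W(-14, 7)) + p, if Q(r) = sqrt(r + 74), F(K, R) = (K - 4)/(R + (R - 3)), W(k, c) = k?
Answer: 35/17 + 2*sqrt(15) ≈ 9.8048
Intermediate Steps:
F(K, R) = (-4 + K)/(-3 + 2*R) (F(K, R) = (-4 + K)/(R + (-3 + R)) = (-4 + K)/(-3 + 2*R))
Q(r) = sqrt(74 + r)
p = 35/17 (p = 35*((-4 + 3)/(-3 + 2*(-7))) = 35*(-1/(-3 - 14)) = 35*(-1/(-17)) = 35*(-1/17*(-1)) = 35*(1/17) = 35/17 ≈ 2.0588)
Q(W(-14, 7)) + p = sqrt(74 - 14) + 35/17 = sqrt(60) + 35/17 = 2*sqrt(15) + 35/17 = 35/17 + 2*sqrt(15)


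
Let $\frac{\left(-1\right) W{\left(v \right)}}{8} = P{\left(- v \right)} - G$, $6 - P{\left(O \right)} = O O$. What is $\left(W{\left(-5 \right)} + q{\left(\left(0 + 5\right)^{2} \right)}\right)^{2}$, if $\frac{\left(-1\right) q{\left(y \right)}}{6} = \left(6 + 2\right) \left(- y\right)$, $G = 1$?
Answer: $1849600$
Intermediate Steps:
$P{\left(O \right)} = 6 - O^{2}$ ($P{\left(O \right)} = 6 - O O = 6 - O^{2}$)
$W{\left(v \right)} = -40 + 8 v^{2}$ ($W{\left(v \right)} = - 8 \left(\left(6 - \left(- v\right)^{2}\right) - 1\right) = - 8 \left(\left(6 - v^{2}\right) - 1\right) = - 8 \left(5 - v^{2}\right) = -40 + 8 v^{2}$)
$q{\left(y \right)} = 48 y$ ($q{\left(y \right)} = - 6 \left(6 + 2\right) \left(- y\right) = - 6 \cdot 8 \left(- y\right) = - 6 \left(- 8 y\right) = 48 y$)
$\left(W{\left(-5 \right)} + q{\left(\left(0 + 5\right)^{2} \right)}\right)^{2} = \left(\left(-40 + 8 \left(-5\right)^{2}\right) + 48 \left(0 + 5\right)^{2}\right)^{2} = \left(\left(-40 + 8 \cdot 25\right) + 48 \cdot 5^{2}\right)^{2} = \left(\left(-40 + 200\right) + 48 \cdot 25\right)^{2} = \left(160 + 1200\right)^{2} = 1360^{2} = 1849600$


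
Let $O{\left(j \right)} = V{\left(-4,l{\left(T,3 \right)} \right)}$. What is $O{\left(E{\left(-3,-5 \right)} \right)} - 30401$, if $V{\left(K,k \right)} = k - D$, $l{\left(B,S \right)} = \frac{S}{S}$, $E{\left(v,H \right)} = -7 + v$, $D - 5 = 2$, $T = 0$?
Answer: $-30407$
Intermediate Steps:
$D = 7$ ($D = 5 + 2 = 7$)
$l{\left(B,S \right)} = 1$
$V{\left(K,k \right)} = -7 + k$ ($V{\left(K,k \right)} = k - 7 = -7 + k$)
$O{\left(j \right)} = -6$ ($O{\left(j \right)} = -7 + 1 = -6$)
$O{\left(E{\left(-3,-5 \right)} \right)} - 30401 = -6 - 30401 = -30407$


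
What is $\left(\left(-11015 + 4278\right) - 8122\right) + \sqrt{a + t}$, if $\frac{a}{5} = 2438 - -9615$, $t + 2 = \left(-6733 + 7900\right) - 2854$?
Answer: $-14859 + 4 \sqrt{3661} \approx -14617.0$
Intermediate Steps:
$t = -1689$ ($t = -2 + \left(\left(-6733 + 7900\right) - 2854\right) = -2 + \left(1167 - 2854\right) = -2 - 1687 = -1689$)
$a = 60265$ ($a = 5 \left(2438 - -9615\right) = 5 \left(2438 + 9615\right) = 5 \cdot 12053 = 60265$)
$\left(\left(-11015 + 4278\right) - 8122\right) + \sqrt{a + t} = \left(\left(-11015 + 4278\right) - 8122\right) + \sqrt{60265 - 1689} = \left(-6737 - 8122\right) + \sqrt{58576} = -14859 + 4 \sqrt{3661}$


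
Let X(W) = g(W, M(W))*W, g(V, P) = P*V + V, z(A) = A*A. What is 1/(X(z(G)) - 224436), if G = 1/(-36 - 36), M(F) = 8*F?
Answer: -17414258688/3908386562899319 ≈ -4.4556e-6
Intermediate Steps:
G = -1/72 (G = 1/(-72) = -1/72 ≈ -0.013889)
z(A) = A**2
g(V, P) = V + P*V
X(W) = W**2*(1 + 8*W) (X(W) = (W*(1 + 8*W))*W = W**2*(1 + 8*W))
1/(X(z(G)) - 224436) = 1/(((-1/72)**2)**2*(1 + 8*(-1/72)**2) - 224436) = 1/((1/5184)**2*(1 + 8*(1/5184)) - 224436) = 1/((1 + 1/648)/26873856 - 224436) = 1/((1/26873856)*(649/648) - 224436) = 1/(649/17414258688 - 224436) = 1/(-3908386562899319/17414258688) = -17414258688/3908386562899319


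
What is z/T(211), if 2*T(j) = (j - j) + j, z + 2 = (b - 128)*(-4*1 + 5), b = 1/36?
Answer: -4679/3798 ≈ -1.2320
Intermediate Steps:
b = 1/36 ≈ 0.027778
z = -4679/36 (z = -2 + (1/36 - 128)*(-4*1 + 5) = -2 - 4607*(-4 + 5)/36 = -2 - 4607/36*1 = -2 - 4607/36 = -4679/36 ≈ -129.97)
T(j) = j/2 (T(j) = ((j - j) + j)/2 = (0 + j)/2 = j/2)
z/T(211) = -4679/(36*((½)*211)) = -4679/(36*211/2) = -4679/36*2/211 = -4679/3798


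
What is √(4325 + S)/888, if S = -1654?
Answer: √2671/888 ≈ 0.058200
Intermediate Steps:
√(4325 + S)/888 = √(4325 - 1654)/888 = √2671*(1/888) = √2671/888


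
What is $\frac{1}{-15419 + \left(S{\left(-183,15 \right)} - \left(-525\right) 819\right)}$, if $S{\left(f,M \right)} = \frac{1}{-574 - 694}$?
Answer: $\frac{1268}{525657007} \approx 2.4122 \cdot 10^{-6}$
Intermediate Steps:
$S{\left(f,M \right)} = - \frac{1}{1268}$ ($S{\left(f,M \right)} = \frac{1}{-1268} = - \frac{1}{1268}$)
$\frac{1}{-15419 + \left(S{\left(-183,15 \right)} - \left(-525\right) 819\right)} = \frac{1}{-15419 - \left(\frac{1}{1268} - 429975\right)} = \frac{1}{-15419 - - \frac{545208299}{1268}} = \frac{1}{-15419 + \left(- \frac{1}{1268} + 429975\right)} = \frac{1}{-15419 + \frac{545208299}{1268}} = \frac{1}{\frac{525657007}{1268}} = \frac{1268}{525657007}$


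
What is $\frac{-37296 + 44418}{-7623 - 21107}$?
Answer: $- \frac{3561}{14365} \approx -0.24789$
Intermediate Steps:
$\frac{-37296 + 44418}{-7623 - 21107} = \frac{7122}{-28730} = 7122 \left(- \frac{1}{28730}\right) = - \frac{3561}{14365}$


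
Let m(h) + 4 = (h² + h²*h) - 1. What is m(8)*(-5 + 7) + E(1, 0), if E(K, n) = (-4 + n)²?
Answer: 1158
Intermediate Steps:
m(h) = -5 + h² + h³ (m(h) = -4 + ((h² + h²*h) - 1) = -4 + ((h² + h³) - 1) = -4 + (-1 + h² + h³) = -5 + h² + h³)
m(8)*(-5 + 7) + E(1, 0) = (-5 + 8² + 8³)*(-5 + 7) + (-4 + 0)² = (-5 + 64 + 512)*2 + (-4)² = 571*2 + 16 = 1142 + 16 = 1158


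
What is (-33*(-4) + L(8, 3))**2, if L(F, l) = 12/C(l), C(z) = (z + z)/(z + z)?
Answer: 20736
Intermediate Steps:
C(z) = 1 (C(z) = (2*z)/((2*z)) = (2*z)*(1/(2*z)) = 1)
L(F, l) = 12 (L(F, l) = 12/1 = 12*1 = 12)
(-33*(-4) + L(8, 3))**2 = (-33*(-4) + 12)**2 = (132 + 12)**2 = 144**2 = 20736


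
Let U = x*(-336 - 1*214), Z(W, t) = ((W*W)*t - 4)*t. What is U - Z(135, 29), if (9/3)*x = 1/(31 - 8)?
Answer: -1057571071/69 ≈ -1.5327e+7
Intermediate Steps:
x = 1/69 (x = 1/(3*(31 - 8)) = (⅓)/23 = (⅓)*(1/23) = 1/69 ≈ 0.014493)
Z(W, t) = t*(-4 + t*W²) (Z(W, t) = (W²*t - 4)*t = (t*W² - 4)*t = (-4 + t*W²)*t = t*(-4 + t*W²))
U = -550/69 (U = (-336 - 1*214)/69 = (-336 - 214)/69 = (1/69)*(-550) = -550/69 ≈ -7.9710)
U - Z(135, 29) = -550/69 - 29*(-4 + 29*135²) = -550/69 - 29*(-4 + 29*18225) = -550/69 - 29*(-4 + 528525) = -550/69 - 29*528521 = -550/69 - 1*15327109 = -550/69 - 15327109 = -1057571071/69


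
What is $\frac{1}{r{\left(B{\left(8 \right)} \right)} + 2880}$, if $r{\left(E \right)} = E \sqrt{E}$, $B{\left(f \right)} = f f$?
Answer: $\frac{1}{3392} \approx 0.00029481$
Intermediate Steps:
$B{\left(f \right)} = f^{2}$
$r{\left(E \right)} = E^{\frac{3}{2}}$
$\frac{1}{r{\left(B{\left(8 \right)} \right)} + 2880} = \frac{1}{\left(8^{2}\right)^{\frac{3}{2}} + 2880} = \frac{1}{64^{\frac{3}{2}} + 2880} = \frac{1}{512 + 2880} = \frac{1}{3392}$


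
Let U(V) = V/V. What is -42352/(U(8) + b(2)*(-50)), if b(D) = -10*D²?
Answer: -42352/2001 ≈ -21.165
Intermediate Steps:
U(V) = 1
-42352/(U(8) + b(2)*(-50)) = -42352/(1 - 10*2²*(-50)) = -42352/(1 - 10*4*(-50)) = -42352/(1 - 40*(-50)) = -42352/(1 + 2000) = -42352/2001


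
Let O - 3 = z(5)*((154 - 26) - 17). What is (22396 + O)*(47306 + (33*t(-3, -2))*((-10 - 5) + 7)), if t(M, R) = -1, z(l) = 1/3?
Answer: 1067280520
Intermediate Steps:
z(l) = ⅓
O = 40 (O = 3 + ((154 - 26) - 17)/3 = 3 + (128 - 17)/3 = 3 + (⅓)*111 = 3 + 37 = 40)
(22396 + O)*(47306 + (33*t(-3, -2))*((-10 - 5) + 7)) = (22396 + 40)*(47306 + (33*(-1))*((-10 - 5) + 7)) = 22436*(47306 - 33*(-15 + 7)) = 22436*(47306 - 33*(-8)) = 22436*(47306 + 264) = 22436*47570 = 1067280520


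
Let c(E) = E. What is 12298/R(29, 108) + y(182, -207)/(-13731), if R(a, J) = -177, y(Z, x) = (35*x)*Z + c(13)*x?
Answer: 942071/35223 ≈ 26.746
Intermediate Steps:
y(Z, x) = 13*x + 35*Z*x (y(Z, x) = (35*x)*Z + 13*x = 35*Z*x + 13*x = 13*x + 35*Z*x)
12298/R(29, 108) + y(182, -207)/(-13731) = 12298/(-177) - 207*(13 + 35*182)/(-13731) = 12298*(-1/177) - 207*(13 + 6370)*(-1/13731) = -12298/177 - 207*6383*(-1/13731) = -12298/177 - 1321281*(-1/13731) = -12298/177 + 19149/199 = 942071/35223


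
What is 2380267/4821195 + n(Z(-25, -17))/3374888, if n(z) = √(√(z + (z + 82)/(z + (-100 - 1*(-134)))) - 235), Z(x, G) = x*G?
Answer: 2380267/4821195 + √(-611235 + 51*√1108298)/172119288 ≈ 0.49371 + 4.3382e-6*I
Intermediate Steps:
Z(x, G) = G*x
n(z) = √(-235 + √(z + (82 + z)/(34 + z))) (n(z) = √(√(z + (82 + z)/(z + (-100 + 134))) - 235) = √(√(z + (82 + z)/(z + 34)) - 235) = √(√(z + (82 + z)/(34 + z)) - 235) = √(-235 + √(z + (82 + z)/(34 + z))))
2380267/4821195 + n(Z(-25, -17))/3374888 = 2380267/4821195 + √(-235 + √((82 - 17*(-25) + (-17*(-25))*(34 - 17*(-25)))/(34 - 17*(-25))))/3374888 = 2380267*(1/4821195) + √(-235 + √((82 + 425 + 425*(34 + 425))/(34 + 425)))*(1/3374888) = 2380267/4821195 + √(-235 + √((82 + 425 + 425*459)/459))*(1/3374888) = 2380267/4821195 + √(-235 + √((82 + 425 + 195075)/459))*(1/3374888) = 2380267/4821195 + √(-235 + √((1/459)*195582))*(1/3374888) = 2380267/4821195 + √(-235 + √(65194/153))*(1/3374888) = 2380267/4821195 + √(-235 + √1108298/51)*(1/3374888) = 2380267/4821195 + √(-235 + √1108298/51)/3374888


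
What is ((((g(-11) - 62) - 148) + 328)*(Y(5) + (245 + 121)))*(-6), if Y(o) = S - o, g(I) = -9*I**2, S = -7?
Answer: 2062404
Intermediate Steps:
Y(o) = -7 - o
((((g(-11) - 62) - 148) + 328)*(Y(5) + (245 + 121)))*(-6) = ((((-9*(-11)**2 - 62) - 148) + 328)*((-7 - 1*5) + (245 + 121)))*(-6) = ((((-9*121 - 62) - 148) + 328)*((-7 - 5) + 366))*(-6) = ((((-1089 - 62) - 148) + 328)*(-12 + 366))*(-6) = (((-1151 - 148) + 328)*354)*(-6) = ((-1299 + 328)*354)*(-6) = -971*354*(-6) = -343734*(-6) = 2062404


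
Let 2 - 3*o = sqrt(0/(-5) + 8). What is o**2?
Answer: 4/3 - 8*sqrt(2)/9 ≈ 0.076255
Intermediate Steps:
o = 2/3 - 2*sqrt(2)/3 (o = 2/3 - sqrt(0/(-5) + 8)/3 = 2/3 - sqrt(0*(-1/5) + 8)/3 = 2/3 - sqrt(0 + 8)/3 = 2/3 - 2*sqrt(2)/3 ≈ -0.27614)
o**2 = (2/3 - 2*sqrt(2)/3)**2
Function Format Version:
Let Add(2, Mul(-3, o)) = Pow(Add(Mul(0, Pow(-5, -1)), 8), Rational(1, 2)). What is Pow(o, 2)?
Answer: Add(Rational(4, 3), Mul(Rational(-8, 9), Pow(2, Rational(1, 2)))) ≈ 0.076255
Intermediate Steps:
o = Add(Rational(2, 3), Mul(Rational(-2, 3), Pow(2, Rational(1, 2)))) (o = Add(Rational(2, 3), Mul(Rational(-1, 3), Pow(Add(Mul(0, Pow(-5, -1)), 8), Rational(1, 2)))) = Add(Rational(2, 3), Mul(Rational(-1, 3), Pow(Add(Mul(0, Rational(-1, 5)), 8), Rational(1, 2)))) = Add(Rational(2, 3), Mul(Rational(-1, 3), Pow(Add(0, 8), Rational(1, 2)))) = Add(Rational(2, 3), Mul(Rational(-1, 3), Pow(8, Rational(1, 2)))) = Add(Rational(2, 3), Mul(Rational(-1, 3), Mul(2, Pow(2, Rational(1, 2))))) = Add(Rational(2, 3), Mul(Rational(-2, 3), Pow(2, Rational(1, 2)))) ≈ -0.27614)
Pow(o, 2) = Pow(Add(Rational(2, 3), Mul(Rational(-2, 3), Pow(2, Rational(1, 2)))), 2)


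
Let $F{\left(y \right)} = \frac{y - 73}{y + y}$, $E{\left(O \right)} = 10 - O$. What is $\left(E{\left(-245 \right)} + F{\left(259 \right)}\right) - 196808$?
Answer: $- \frac{50907134}{259} \approx -1.9655 \cdot 10^{5}$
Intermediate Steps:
$F{\left(y \right)} = \frac{-73 + y}{2 y}$
$\left(E{\left(-245 \right)} + F{\left(259 \right)}\right) - 196808 = \left(\left(10 - -245\right) + \frac{-73 + 259}{2 \cdot 259}\right) - 196808 = \left(\left(10 + 245\right) + \frac{1}{2} \cdot \frac{1}{259} \cdot 186\right) - 196808 = \left(255 + \frac{93}{259}\right) - 196808 = \frac{66138}{259} - 196808 = - \frac{50907134}{259}$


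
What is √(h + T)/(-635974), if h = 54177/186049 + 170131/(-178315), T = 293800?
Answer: -2*√20209765059818916090771135/10549322845073345 ≈ -0.00085229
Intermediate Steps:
h = -21992130664/33175327435 (h = 54177*(1/186049) + 170131*(-1/178315) = 54177/186049 - 170131/178315 = -21992130664/33175327435 ≈ -0.66291)
√(h + T)/(-635974) = √(-21992130664/33175327435 + 293800)/(-635974) = √(9746889208272336/33175327435)*(-1/635974) = (4*√20209765059818916090771135/33175327435)*(-1/635974) = -2*√20209765059818916090771135/10549322845073345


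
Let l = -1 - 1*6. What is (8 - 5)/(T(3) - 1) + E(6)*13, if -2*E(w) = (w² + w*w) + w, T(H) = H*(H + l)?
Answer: -6594/13 ≈ -507.23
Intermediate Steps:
l = -7 (l = -1 - 6 = -7)
T(H) = H*(-7 + H) (T(H) = H*(H - 7) = H*(-7 + H))
E(w) = -w² - w/2 (E(w) = -((w² + w*w) + w)/2 = -((w² + w²) + w)/2 = -(2*w² + w)/2 = -(w + 2*w²)/2 = -w² - w/2)
(8 - 5)/(T(3) - 1) + E(6)*13 = (8 - 5)/(3*(-7 + 3) - 1) - 1*6*(½ + 6)*13 = 3/(3*(-4) - 1) - 1*6*13/2*13 = 3/(-12 - 1) - 39*13 = 3/(-13) - 507 = 3*(-1/13) - 507 = -3/13 - 507 = -6594/13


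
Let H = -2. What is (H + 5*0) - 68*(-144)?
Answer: 9790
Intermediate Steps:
(H + 5*0) - 68*(-144) = (-2 + 5*0) - 68*(-144) = (-2 + 0) + 9792 = -2 + 9792 = 9790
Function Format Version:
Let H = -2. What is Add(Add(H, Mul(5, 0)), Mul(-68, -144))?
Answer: 9790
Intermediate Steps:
Add(Add(H, Mul(5, 0)), Mul(-68, -144)) = Add(Add(-2, Mul(5, 0)), Mul(-68, -144)) = Add(Add(-2, 0), 9792) = Add(-2, 9792) = 9790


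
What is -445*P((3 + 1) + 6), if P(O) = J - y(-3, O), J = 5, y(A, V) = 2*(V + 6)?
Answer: 12015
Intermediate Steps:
y(A, V) = 12 + 2*V (y(A, V) = 2*(6 + V) = 12 + 2*V)
P(O) = -7 - 2*O (P(O) = 5 - (12 + 2*O) = 5 + (-12 - 2*O) = -7 - 2*O)
-445*P((3 + 1) + 6) = -445*(-7 - 2*((3 + 1) + 6)) = -445*(-7 - 2*(4 + 6)) = -445*(-7 - 2*10) = -445*(-7 - 20) = -445*(-27) = 12015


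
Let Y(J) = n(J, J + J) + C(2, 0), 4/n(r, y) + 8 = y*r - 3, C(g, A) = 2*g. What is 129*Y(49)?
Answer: 824224/1597 ≈ 516.11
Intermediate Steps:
n(r, y) = 4/(-11 + r*y) (n(r, y) = 4/(-8 + (y*r - 3)) = 4/(-8 + (r*y - 3)) = 4/(-8 + (-3 + r*y)) = 4/(-11 + r*y))
Y(J) = 4 + 4/(-11 + 2*J²) (Y(J) = 4/(-11 + J*(J + J)) + 2*2 = 4/(-11 + J*(2*J)) + 4 = 4/(-11 + 2*J²) + 4 = 4 + 4/(-11 + 2*J²))
129*Y(49) = 129*(8*(-5 + 49²)/(-11 + 2*49²)) = 129*(8*(-5 + 2401)/(-11 + 2*2401)) = 129*(8*2396/(-11 + 4802)) = 129*(8*2396/4791) = 129*(8*(1/4791)*2396) = 129*(19168/4791) = 824224/1597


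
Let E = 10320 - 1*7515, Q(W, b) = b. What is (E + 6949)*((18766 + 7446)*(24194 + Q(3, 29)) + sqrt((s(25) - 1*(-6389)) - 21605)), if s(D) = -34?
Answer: 6193139174104 + 48770*I*sqrt(610) ≈ 6.1931e+12 + 1.2045e+6*I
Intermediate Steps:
E = 2805 (E = 10320 - 7515 = 2805)
(E + 6949)*((18766 + 7446)*(24194 + Q(3, 29)) + sqrt((s(25) - 1*(-6389)) - 21605)) = (2805 + 6949)*((18766 + 7446)*(24194 + 29) + sqrt((-34 - 1*(-6389)) - 21605)) = 9754*(26212*24223 + sqrt((-34 + 6389) - 21605)) = 9754*(634933276 + sqrt(6355 - 21605)) = 9754*(634933276 + sqrt(-15250)) = 9754*(634933276 + 5*I*sqrt(610)) = 6193139174104 + 48770*I*sqrt(610)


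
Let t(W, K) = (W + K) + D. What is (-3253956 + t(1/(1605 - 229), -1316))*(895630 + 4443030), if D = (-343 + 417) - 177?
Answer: -5978493061005335/344 ≈ -1.7379e+13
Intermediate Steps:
D = -103 (D = 74 - 177 = -103)
t(W, K) = -103 + K + W (t(W, K) = (W + K) - 103 = (K + W) - 103 = -103 + K + W)
(-3253956 + t(1/(1605 - 229), -1316))*(895630 + 4443030) = (-3253956 + (-103 - 1316 + 1/(1605 - 229)))*(895630 + 4443030) = (-3253956 + (-103 - 1316 + 1/1376))*5338660 = (-3253956 - 1952543/1376)*5338660 = -4479395999/1376*5338660 = -5978493061005335/344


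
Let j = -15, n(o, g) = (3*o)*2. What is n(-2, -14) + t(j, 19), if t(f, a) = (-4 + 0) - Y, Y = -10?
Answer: -6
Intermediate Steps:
n(o, g) = 6*o
t(f, a) = 6 (t(f, a) = (-4 + 0) - 1*(-10) = -4 + 10 = 6)
n(-2, -14) + t(j, 19) = 6*(-2) + 6 = -12 + 6 = -6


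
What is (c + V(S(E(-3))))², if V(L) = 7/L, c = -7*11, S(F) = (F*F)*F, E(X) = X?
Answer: 4351396/729 ≈ 5969.0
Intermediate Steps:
S(F) = F³ (S(F) = F²*F = F³)
c = -77
(c + V(S(E(-3))))² = (-77 + 7/((-3)³))² = (-77 + 7/(-27))² = (-77 + 7*(-1/27))² = (-77 - 7/27)² = (-2086/27)² = 4351396/729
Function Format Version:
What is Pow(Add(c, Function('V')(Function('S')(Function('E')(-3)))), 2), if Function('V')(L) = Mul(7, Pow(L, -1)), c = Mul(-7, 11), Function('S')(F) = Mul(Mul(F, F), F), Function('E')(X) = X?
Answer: Rational(4351396, 729) ≈ 5969.0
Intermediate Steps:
Function('S')(F) = Pow(F, 3) (Function('S')(F) = Mul(Pow(F, 2), F) = Pow(F, 3))
c = -77
Pow(Add(c, Function('V')(Function('S')(Function('E')(-3)))), 2) = Pow(Add(-77, Mul(7, Pow(Pow(-3, 3), -1))), 2) = Pow(Add(-77, Mul(7, Pow(-27, -1))), 2) = Pow(Add(-77, Mul(7, Rational(-1, 27))), 2) = Pow(Add(-77, Rational(-7, 27)), 2) = Pow(Rational(-2086, 27), 2) = Rational(4351396, 729)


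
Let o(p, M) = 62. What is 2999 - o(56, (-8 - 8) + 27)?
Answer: 2937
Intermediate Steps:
2999 - o(56, (-8 - 8) + 27) = 2999 - 1*62 = 2999 - 62 = 2937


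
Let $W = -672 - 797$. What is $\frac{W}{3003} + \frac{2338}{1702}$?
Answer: $\frac{173876}{196581} \approx 0.8845$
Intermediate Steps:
$W = -1469$
$\frac{W}{3003} + \frac{2338}{1702} = - \frac{1469}{3003} + \frac{2338}{1702} = \left(-1469\right) \frac{1}{3003} + 2338 \cdot \frac{1}{1702} = - \frac{113}{231} + \frac{1169}{851} = \frac{173876}{196581}$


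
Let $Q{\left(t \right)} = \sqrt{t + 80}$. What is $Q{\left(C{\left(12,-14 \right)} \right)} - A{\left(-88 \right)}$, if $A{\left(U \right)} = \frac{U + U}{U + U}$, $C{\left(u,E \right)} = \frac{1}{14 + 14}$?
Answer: $-1 + \frac{3 \sqrt{1743}}{14} \approx 7.9463$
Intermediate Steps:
$C{\left(u,E \right)} = \frac{1}{28}$
$A{\left(U \right)} = 1$ ($A{\left(U \right)} = \frac{2 U}{2 U} = 2 U \frac{1}{2 U} = 1$)
$Q{\left(t \right)} = \sqrt{80 + t}$
$Q{\left(C{\left(12,-14 \right)} \right)} - A{\left(-88 \right)} = \sqrt{80 + \frac{1}{28}} - 1 = \sqrt{\frac{2241}{28}} - 1 = \frac{3 \sqrt{1743}}{14} - 1 = -1 + \frac{3 \sqrt{1743}}{14}$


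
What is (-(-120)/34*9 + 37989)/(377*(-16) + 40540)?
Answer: 646353/586636 ≈ 1.1018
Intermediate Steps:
(-(-120)/34*9 + 37989)/(377*(-16) + 40540) = (-(-120)/34*9 + 37989)/(-6032 + 40540) = (-10*(-6/17)*9 + 37989)/34508 = ((60/17)*9 + 37989)*(1/34508) = (540/17 + 37989)*(1/34508) = (646353/17)*(1/34508) = 646353/586636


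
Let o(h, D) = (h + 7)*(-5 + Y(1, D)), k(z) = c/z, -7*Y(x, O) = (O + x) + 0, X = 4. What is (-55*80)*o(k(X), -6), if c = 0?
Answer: 132000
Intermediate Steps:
Y(x, O) = -O/7 - x/7 (Y(x, O) = -((O + x) + 0)/7 = -(O + x)/7 = -O/7 - x/7)
k(z) = 0 (k(z) = 0/z = 0)
o(h, D) = (7 + h)*(-36/7 - D/7) (o(h, D) = (h + 7)*(-5 + (-D/7 - ⅐*1)) = (7 + h)*(-5 + (-D/7 - ⅐)) = (7 + h)*(-5 + (-⅐ - D/7)) = (7 + h)*(-36/7 - D/7))
(-55*80)*o(k(X), -6) = (-55*80)*(-36 - 1*(-6) - 36/7*0 - ⅐*(-6)*0) = -4400*(-36 + 6 + 0 + 0) = -4400*(-30) = 132000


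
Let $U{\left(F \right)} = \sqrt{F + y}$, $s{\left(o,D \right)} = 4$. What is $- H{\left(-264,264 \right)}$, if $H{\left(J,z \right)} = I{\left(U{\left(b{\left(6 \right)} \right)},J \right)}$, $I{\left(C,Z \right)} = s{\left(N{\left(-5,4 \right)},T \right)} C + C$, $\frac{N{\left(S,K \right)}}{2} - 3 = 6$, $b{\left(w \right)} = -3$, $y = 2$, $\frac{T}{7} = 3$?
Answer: $- 5 i \approx - 5.0 i$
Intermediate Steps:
$T = 21$ ($T = 7 \cdot 3 = 21$)
$N{\left(S,K \right)} = 18$ ($N{\left(S,K \right)} = 6 + 2 \cdot 6 = 6 + 12 = 18$)
$U{\left(F \right)} = \sqrt{2 + F}$ ($U{\left(F \right)} = \sqrt{F + 2} = \sqrt{2 + F}$)
$I{\left(C,Z \right)} = 5 C$ ($I{\left(C,Z \right)} = 4 C + C = 5 C$)
$H{\left(J,z \right)} = 5 i$ ($H{\left(J,z \right)} = 5 \sqrt{2 - 3} = 5 \sqrt{-1} = 5 i$)
$- H{\left(-264,264 \right)} = - 5 i$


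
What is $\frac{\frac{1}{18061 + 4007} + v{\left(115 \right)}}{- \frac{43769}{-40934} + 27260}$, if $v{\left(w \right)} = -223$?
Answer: $- \frac{100721443121}{12312891455706} \approx -0.0081802$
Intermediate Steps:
$\frac{\frac{1}{18061 + 4007} + v{\left(115 \right)}}{- \frac{43769}{-40934} + 27260} = \frac{\frac{1}{18061 + 4007} - 223}{- \frac{43769}{-40934} + 27260} = \frac{\frac{1}{22068} - 223}{\left(-43769\right) \left(- \frac{1}{40934}\right) + 27260} = \frac{\frac{1}{22068} - 223}{\frac{43769}{40934} + 27260} = - \frac{4921163}{22068 \cdot \frac{1115904609}{40934}} = \left(- \frac{4921163}{22068}\right) \frac{40934}{1115904609} = - \frac{100721443121}{12312891455706}$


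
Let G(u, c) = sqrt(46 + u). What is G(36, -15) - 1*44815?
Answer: -44815 + sqrt(82) ≈ -44806.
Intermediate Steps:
G(36, -15) - 1*44815 = sqrt(46 + 36) - 1*44815 = sqrt(82) - 44815 = -44815 + sqrt(82)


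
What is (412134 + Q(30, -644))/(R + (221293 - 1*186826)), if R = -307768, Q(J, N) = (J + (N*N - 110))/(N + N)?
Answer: -66301742/44001461 ≈ -1.5068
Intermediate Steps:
Q(J, N) = (-110 + J + N**2)/(2*N) (Q(J, N) = (J + (N**2 - 110))/((2*N)) = (J + (-110 + N**2))*(1/(2*N)) = (-110 + J + N**2)*(1/(2*N)) = (-110 + J + N**2)/(2*N))
(412134 + Q(30, -644))/(R + (221293 - 1*186826)) = (412134 + (1/2)*(-110 + 30 + (-644)**2)/(-644))/(-307768 + (221293 - 1*186826)) = (412134 + (1/2)*(-1/644)*(-110 + 30 + 414736))/(-307768 + (221293 - 186826)) = (412134 + (1/2)*(-1/644)*414656)/(-307768 + 34467) = (412134 - 51832/161)/(-273301) = (66301742/161)*(-1/273301) = -66301742/44001461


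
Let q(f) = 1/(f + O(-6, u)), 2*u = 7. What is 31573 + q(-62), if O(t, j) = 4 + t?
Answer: 2020671/64 ≈ 31573.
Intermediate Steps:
u = 7/2 (u = (½)*7 = 7/2 ≈ 3.5000)
q(f) = 1/(-2 + f) (q(f) = 1/(f + (4 - 6)) = 1/(f - 2) = 1/(-2 + f))
31573 + q(-62) = 31573 + 1/(-2 - 62) = 31573 + 1/(-64) = 31573 - 1/64 = 2020671/64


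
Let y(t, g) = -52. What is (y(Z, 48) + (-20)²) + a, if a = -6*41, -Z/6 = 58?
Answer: 102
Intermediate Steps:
Z = -348 (Z = -6*58 = -348)
a = -246
(y(Z, 48) + (-20)²) + a = (-52 + (-20)²) - 246 = (-52 + 400) - 246 = 348 - 246 = 102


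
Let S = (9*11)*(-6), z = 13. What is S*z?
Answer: -7722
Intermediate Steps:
S = -594 (S = 99*(-6) = -594)
S*z = -594*13 = -7722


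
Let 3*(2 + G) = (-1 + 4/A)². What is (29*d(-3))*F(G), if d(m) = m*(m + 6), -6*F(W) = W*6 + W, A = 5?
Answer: -30247/50 ≈ -604.94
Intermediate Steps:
G = -149/75 (G = -2 + (-1 + 4/5)²/3 = -2 + (-1 + 4*(⅕))²/3 = -2 + (-1 + ⅘)²/3 = -2 + (-⅕)²/3 = -2 + (⅓)*(1/25) = -2 + 1/75 = -149/75 ≈ -1.9867)
F(W) = -7*W/6 (F(W) = -(W*6 + W)/6 = -(6*W + W)/6 = -7*W/6)
d(m) = m*(6 + m)
(29*d(-3))*F(G) = (29*(-3*(6 - 3)))*(-7/6*(-149/75)) = (29*(-3*3))*(1043/450) = (29*(-9))*(1043/450) = -261*1043/450 = -30247/50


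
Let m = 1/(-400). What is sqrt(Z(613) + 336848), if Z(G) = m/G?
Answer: sqrt(50630814444187)/12260 ≈ 580.39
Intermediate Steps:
m = -1/400 ≈ -0.0025000
Z(G) = -1/(400*G)
sqrt(Z(613) + 336848) = sqrt(-1/400/613 + 336848) = sqrt(-1/400*1/613 + 336848) = sqrt(-1/245200 + 336848) = sqrt(82595129599/245200) = sqrt(50630814444187)/12260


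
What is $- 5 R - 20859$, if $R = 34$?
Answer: $-21029$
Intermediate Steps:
$- 5 R - 20859 = \left(-5\right) 34 - 20859 = -170 - 20859 = -21029$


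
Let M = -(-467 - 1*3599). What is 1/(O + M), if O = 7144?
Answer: 1/11210 ≈ 8.9206e-5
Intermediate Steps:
M = 4066 (M = -(-467 - 3599) = -1*(-4066) = 4066)
1/(O + M) = 1/(7144 + 4066) = 1/11210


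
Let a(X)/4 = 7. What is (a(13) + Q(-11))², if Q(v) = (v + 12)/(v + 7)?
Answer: 12321/16 ≈ 770.06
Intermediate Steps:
a(X) = 28 (a(X) = 4*7 = 28)
Q(v) = (12 + v)/(7 + v)
(a(13) + Q(-11))² = (28 + (12 - 11)/(7 - 11))² = (28 + 1/(-4))² = (28 - ¼*1)² = (28 - ¼)² = (111/4)² = 12321/16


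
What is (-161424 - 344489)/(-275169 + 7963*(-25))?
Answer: 505913/474244 ≈ 1.0668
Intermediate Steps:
(-161424 - 344489)/(-275169 + 7963*(-25)) = -505913/(-275169 - 199075) = -505913/(-474244) = -505913*(-1/474244) = 505913/474244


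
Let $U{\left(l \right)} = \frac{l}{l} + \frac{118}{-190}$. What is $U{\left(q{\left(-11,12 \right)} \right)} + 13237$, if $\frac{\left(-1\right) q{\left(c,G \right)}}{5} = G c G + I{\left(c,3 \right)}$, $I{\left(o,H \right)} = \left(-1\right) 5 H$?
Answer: $\frac{1257551}{95} \approx 13237.0$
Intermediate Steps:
$I{\left(o,H \right)} = - 5 H$
$q{\left(c,G \right)} = 75 - 5 c G^{2}$ ($q{\left(c,G \right)} = - 5 \left(G c G - 15\right) = - 5 \left(c G^{2} - 15\right) = - 5 \left(-15 + c G^{2}\right) = 75 - 5 c G^{2}$)
$U{\left(l \right)} = \frac{36}{95}$ ($U{\left(l \right)} = 1 + 118 \left(- \frac{1}{190}\right) = 1 - \frac{59}{95} = \frac{36}{95}$)
$U{\left(q{\left(-11,12 \right)} \right)} + 13237 = \frac{36}{95} + 13237 = \frac{1257551}{95}$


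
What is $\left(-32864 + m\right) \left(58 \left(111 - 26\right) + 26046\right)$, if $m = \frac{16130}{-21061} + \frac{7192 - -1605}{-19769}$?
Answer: $- \frac{423862941980805888}{416354909} \approx -1.018 \cdot 10^{9}$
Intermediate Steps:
$m = - \frac{504147587}{416354909}$ ($m = 16130 \left(- \frac{1}{21061}\right) + \left(7192 + 1605\right) \left(- \frac{1}{19769}\right) = - \frac{16130}{21061} + 8797 \left(- \frac{1}{19769}\right) = - \frac{16130}{21061} - \frac{8797}{19769} = - \frac{504147587}{416354909} \approx -1.2109$)
$\left(-32864 + m\right) \left(58 \left(111 - 26\right) + 26046\right) = \left(-32864 - \frac{504147587}{416354909}\right) \left(58 \left(111 - 26\right) + 26046\right) = - \frac{13683591876963 \left(58 \cdot 85 + 26046\right)}{416354909} = - \frac{13683591876963 \left(4930 + 26046\right)}{416354909} = \left(- \frac{13683591876963}{416354909}\right) 30976 = - \frac{423862941980805888}{416354909}$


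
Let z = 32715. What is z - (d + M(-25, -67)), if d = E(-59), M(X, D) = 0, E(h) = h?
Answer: 32774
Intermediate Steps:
d = -59
z - (d + M(-25, -67)) = 32715 - (-59 + 0) = 32715 - 1*(-59) = 32715 + 59 = 32774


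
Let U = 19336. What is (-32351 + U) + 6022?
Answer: -6993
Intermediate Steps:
(-32351 + U) + 6022 = (-32351 + 19336) + 6022 = -13015 + 6022 = -6993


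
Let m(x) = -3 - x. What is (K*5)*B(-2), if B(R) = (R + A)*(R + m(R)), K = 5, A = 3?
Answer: -75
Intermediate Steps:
B(R) = -9 - 3*R (B(R) = (R + 3)*(R + (-3 - R)) = (3 + R)*(-3) = -9 - 3*R)
(K*5)*B(-2) = (5*5)*(-9 - 3*(-2)) = 25*(-9 + 6) = 25*(-3) = -75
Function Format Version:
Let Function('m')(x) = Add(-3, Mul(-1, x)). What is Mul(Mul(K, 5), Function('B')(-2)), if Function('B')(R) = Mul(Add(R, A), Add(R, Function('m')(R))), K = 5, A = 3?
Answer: -75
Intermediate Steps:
Function('B')(R) = Add(-9, Mul(-3, R)) (Function('B')(R) = Mul(Add(R, 3), Add(R, Add(-3, Mul(-1, R)))) = Mul(Add(3, R), -3) = Add(-9, Mul(-3, R)))
Mul(Mul(K, 5), Function('B')(-2)) = Mul(Mul(5, 5), Add(-9, Mul(-3, -2))) = Mul(25, Add(-9, 6)) = Mul(25, -3) = -75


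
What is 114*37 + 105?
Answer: 4323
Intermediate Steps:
114*37 + 105 = 4218 + 105 = 4323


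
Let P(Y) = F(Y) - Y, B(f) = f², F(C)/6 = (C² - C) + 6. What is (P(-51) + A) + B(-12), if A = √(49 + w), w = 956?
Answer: 16143 + √1005 ≈ 16175.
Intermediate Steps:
F(C) = 36 - 6*C + 6*C² (F(C) = 6*((C² - C) + 6) = 6*(6 + C² - C) = 36 - 6*C + 6*C²)
P(Y) = 36 - 7*Y + 6*Y² (P(Y) = (36 - 6*Y + 6*Y²) - Y = 36 - 7*Y + 6*Y²)
A = √1005 (A = √(49 + 956) = √1005 ≈ 31.702)
(P(-51) + A) + B(-12) = ((36 - 7*(-51) + 6*(-51)²) + √1005) + (-12)² = ((36 + 357 + 6*2601) + √1005) + 144 = ((36 + 357 + 15606) + √1005) + 144 = (15999 + √1005) + 144 = 16143 + √1005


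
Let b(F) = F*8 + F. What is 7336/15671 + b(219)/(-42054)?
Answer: 92540201/219676078 ≈ 0.42126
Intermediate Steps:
b(F) = 9*F (b(F) = 8*F + F = 9*F)
7336/15671 + b(219)/(-42054) = 7336/15671 + (9*219)/(-42054) = 7336*(1/15671) + 1971*(-1/42054) = 7336/15671 - 657/14018 = 92540201/219676078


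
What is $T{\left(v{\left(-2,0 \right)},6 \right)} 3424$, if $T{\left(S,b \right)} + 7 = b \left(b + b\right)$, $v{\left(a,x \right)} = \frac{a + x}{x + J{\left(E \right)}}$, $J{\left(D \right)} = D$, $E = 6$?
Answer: $222560$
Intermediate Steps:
$v{\left(a,x \right)} = \frac{a + x}{6 + x}$ ($v{\left(a,x \right)} = \frac{a + x}{x + 6} = \frac{a + x}{6 + x}$)
$T{\left(S,b \right)} = -7 + 2 b^{2}$ ($T{\left(S,b \right)} = -7 + b \left(b + b\right) = -7 + b 2 b = -7 + 2 b^{2}$)
$T{\left(v{\left(-2,0 \right)},6 \right)} 3424 = \left(-7 + 2 \cdot 6^{2}\right) 3424 = \left(-7 + 2 \cdot 36\right) 3424 = \left(-7 + 72\right) 3424 = 65 \cdot 3424 = 222560$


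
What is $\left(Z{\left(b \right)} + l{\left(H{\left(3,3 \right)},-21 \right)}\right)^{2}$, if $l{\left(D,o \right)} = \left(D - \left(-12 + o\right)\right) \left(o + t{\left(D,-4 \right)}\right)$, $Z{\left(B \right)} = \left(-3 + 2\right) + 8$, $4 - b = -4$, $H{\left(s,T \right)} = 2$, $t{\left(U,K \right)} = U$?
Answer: $432964$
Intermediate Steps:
$b = 8$ ($b = 4 - -4 = 4 + 4 = 8$)
$Z{\left(B \right)} = 7$ ($Z{\left(B \right)} = -1 + 8 = 7$)
$l{\left(D,o \right)} = \left(D + o\right) \left(12 + D - o\right)$ ($l{\left(D,o \right)} = \left(D - \left(-12 + o\right)\right) \left(o + D\right) = \left(12 + D - o\right) \left(D + o\right) = \left(D + o\right) \left(12 + D - o\right)$)
$\left(Z{\left(b \right)} + l{\left(H{\left(3,3 \right)},-21 \right)}\right)^{2} = \left(7 + \left(2^{2} - \left(-21\right)^{2} + 12 \cdot 2 + 12 \left(-21\right)\right)\right)^{2} = \left(7 + \left(4 - 441 + 24 - 252\right)\right)^{2} = \left(7 - 665\right)^{2} = \left(-658\right)^{2} = 432964$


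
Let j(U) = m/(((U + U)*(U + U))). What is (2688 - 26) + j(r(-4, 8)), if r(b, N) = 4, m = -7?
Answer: 170361/64 ≈ 2661.9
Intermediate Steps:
j(U) = -7/(4*U²) (j(U) = -7/(U + U)² = -7*1/(4*U²) = -7/(4*U²))
(2688 - 26) + j(r(-4, 8)) = (2688 - 26) - 7/4/4² = 2662 - 7/4*1/16 = 2662 - 7/64 = 170361/64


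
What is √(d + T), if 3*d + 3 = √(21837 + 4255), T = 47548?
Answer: √(427923 + 6*√6523)/3 ≈ 218.18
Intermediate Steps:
d = -1 + 2*√6523/3 (d = -1 + √(21837 + 4255)/3 = -1 + √26092/3 = -1 + (2*√6523)/3 = -1 + 2*√6523/3 ≈ 52.843)
√(d + T) = √((-1 + 2*√6523/3) + 47548) = √(47547 + 2*√6523/3)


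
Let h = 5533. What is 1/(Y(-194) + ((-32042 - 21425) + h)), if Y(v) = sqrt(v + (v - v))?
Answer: -23967/1148834275 - I*sqrt(194)/2297668550 ≈ -2.0862e-5 - 6.062e-9*I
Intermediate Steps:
Y(v) = sqrt(v) (Y(v) = sqrt(v + 0) = sqrt(v))
1/(Y(-194) + ((-32042 - 21425) + h)) = 1/(sqrt(-194) + ((-32042 - 21425) + 5533)) = 1/(I*sqrt(194) + (-53467 + 5533)) = 1/(I*sqrt(194) - 47934) = 1/(-47934 + I*sqrt(194))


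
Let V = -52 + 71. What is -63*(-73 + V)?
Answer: 3402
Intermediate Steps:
V = 19
-63*(-73 + V) = -63*(-73 + 19) = -63*(-54) = 3402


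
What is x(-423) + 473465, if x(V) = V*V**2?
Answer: -75213502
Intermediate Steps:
x(V) = V**3
x(-423) + 473465 = (-423)**3 + 473465 = -75686967 + 473465 = -75213502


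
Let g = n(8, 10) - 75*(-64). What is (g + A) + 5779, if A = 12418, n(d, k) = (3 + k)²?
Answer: 23166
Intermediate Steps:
g = 4969 (g = (3 + 10)² - 75*(-64) = 13² + 4800 = 169 + 4800 = 4969)
(g + A) + 5779 = (4969 + 12418) + 5779 = 17387 + 5779 = 23166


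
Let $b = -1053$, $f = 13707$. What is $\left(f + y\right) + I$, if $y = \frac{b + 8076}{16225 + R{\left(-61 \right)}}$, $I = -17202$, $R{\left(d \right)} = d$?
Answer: $- \frac{18828719}{5388} \approx -3494.6$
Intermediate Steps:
$y = \frac{2341}{5388}$ ($y = \frac{-1053 + 8076}{16225 - 61} = \frac{7023}{16164} = 7023 \cdot \frac{1}{16164} = \frac{2341}{5388} \approx 0.43448$)
$\left(f + y\right) + I = \left(13707 + \frac{2341}{5388}\right) - 17202 = \frac{73855657}{5388} - 17202 = - \frac{18828719}{5388}$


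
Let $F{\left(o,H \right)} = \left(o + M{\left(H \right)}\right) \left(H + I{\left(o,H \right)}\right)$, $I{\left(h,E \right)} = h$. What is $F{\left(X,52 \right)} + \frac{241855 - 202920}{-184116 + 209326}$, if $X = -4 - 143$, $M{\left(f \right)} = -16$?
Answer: $\frac{78083157}{5042} \approx 15487.0$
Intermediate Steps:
$X = -147$ ($X = -4 - 143 = -147$)
$F{\left(o,H \right)} = \left(-16 + o\right) \left(H + o\right)$ ($F{\left(o,H \right)} = \left(o - 16\right) \left(H + o\right) = \left(-16 + o\right) \left(H + o\right)$)
$F{\left(X,52 \right)} + \frac{241855 - 202920}{-184116 + 209326} = \left(\left(-147\right)^{2} - 832 - -2352 + 52 \left(-147\right)\right) + \frac{241855 - 202920}{-184116 + 209326} = \left(21609 - 832 + 2352 - 7644\right) + \frac{38935}{25210} = 15485 + 38935 \cdot \frac{1}{25210} = 15485 + \frac{7787}{5042} = \frac{78083157}{5042}$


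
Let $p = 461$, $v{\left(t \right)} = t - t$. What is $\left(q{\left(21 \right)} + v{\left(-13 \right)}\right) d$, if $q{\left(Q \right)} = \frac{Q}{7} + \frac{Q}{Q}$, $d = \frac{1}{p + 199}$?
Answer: $\frac{1}{165} \approx 0.0060606$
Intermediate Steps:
$v{\left(t \right)} = 0$
$d = \frac{1}{660}$ ($d = \frac{1}{461 + 199} = \frac{1}{660} \approx 0.0015152$)
$q{\left(Q \right)} = 1 + \frac{Q}{7}$ ($q{\left(Q \right)} = Q \frac{1}{7} + 1 = \frac{Q}{7} + 1 = 1 + \frac{Q}{7}$)
$\left(q{\left(21 \right)} + v{\left(-13 \right)}\right) d = \left(\left(1 + \frac{1}{7} \cdot 21\right) + 0\right) \frac{1}{660} = \left(\left(1 + 3\right) + 0\right) \frac{1}{660} = \left(4 + 0\right) \frac{1}{660} = 4 \cdot \frac{1}{660} = \frac{1}{165}$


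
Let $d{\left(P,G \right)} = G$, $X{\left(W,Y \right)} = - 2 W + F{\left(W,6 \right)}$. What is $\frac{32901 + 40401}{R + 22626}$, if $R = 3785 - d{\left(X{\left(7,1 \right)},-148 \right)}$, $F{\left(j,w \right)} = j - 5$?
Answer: $\frac{24434}{8853} \approx 2.76$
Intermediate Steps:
$F{\left(j,w \right)} = -5 + j$
$X{\left(W,Y \right)} = -5 - W$ ($X{\left(W,Y \right)} = - 2 W + \left(-5 + W\right) = -5 - W$)
$R = 3933$ ($R = 3785 - -148 = 3785 + 148 = 3933$)
$\frac{32901 + 40401}{R + 22626} = \frac{32901 + 40401}{3933 + 22626} = \frac{73302}{26559} = 73302 \cdot \frac{1}{26559} = \frac{24434}{8853}$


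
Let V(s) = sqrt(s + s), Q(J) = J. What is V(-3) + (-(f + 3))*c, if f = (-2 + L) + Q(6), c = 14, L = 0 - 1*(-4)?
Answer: -154 + I*sqrt(6) ≈ -154.0 + 2.4495*I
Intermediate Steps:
L = 4 (L = 0 + 4 = 4)
V(s) = sqrt(2)*sqrt(s) (V(s) = sqrt(2*s) = sqrt(2)*sqrt(s))
f = 8 (f = (-2 + 4) + 6 = 2 + 6 = 8)
V(-3) + (-(f + 3))*c = sqrt(2)*sqrt(-3) - (8 + 3)*14 = sqrt(2)*(I*sqrt(3)) - 1*11*14 = I*sqrt(6) - 11*14 = I*sqrt(6) - 154 = -154 + I*sqrt(6)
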